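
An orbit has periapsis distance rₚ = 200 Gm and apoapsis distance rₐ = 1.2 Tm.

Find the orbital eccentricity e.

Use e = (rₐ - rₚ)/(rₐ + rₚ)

Convert to SI: rₚ = 200 Gm = 2e+11 m; rₐ = 1.2 Tm = 1.2e+12 m.
e = (rₐ − rₚ) / (rₐ + rₚ).
e = (1.2e+12 − 2e+11) / (1.2e+12 + 2e+11) = 1e+12 / 1.4e+12 ≈ 0.7143.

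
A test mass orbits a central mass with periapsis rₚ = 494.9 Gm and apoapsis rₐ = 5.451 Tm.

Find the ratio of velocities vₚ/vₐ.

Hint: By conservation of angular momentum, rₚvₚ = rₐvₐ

Convert to SI: rₚ = 494.9 Gm = 4.949e+11 m; rₐ = 5.451 Tm = 5.451e+12 m.
Conservation of angular momentum gives rₚvₚ = rₐvₐ, so vₚ/vₐ = rₐ/rₚ.
vₚ/vₐ = 5.451e+12 / 4.949e+11 ≈ 11.01.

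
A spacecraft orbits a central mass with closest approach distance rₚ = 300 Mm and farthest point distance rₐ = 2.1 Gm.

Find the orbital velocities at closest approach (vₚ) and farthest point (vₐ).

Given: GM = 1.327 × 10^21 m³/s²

Convert to SI: rₚ = 300 Mm = 3e+08 m; rₐ = 2.1 Gm = 2.1e+09 m.
Use the vis-viva equation v² = GM(2/r − 1/a) with a = (rₚ + rₐ)/2 = (3e+08 + 2.1e+09)/2 = 1.2e+09 m.
vₚ = √(GM · (2/rₚ − 1/a)) = √(1.327e+21 · (2/3e+08 − 1/1.2e+09)) m/s ≈ 2.782e+06 m/s = 2782 km/s.
vₐ = √(GM · (2/rₐ − 1/a)) = √(1.327e+21 · (2/2.1e+09 − 1/1.2e+09)) m/s ≈ 3.975e+05 m/s = 397.5 km/s.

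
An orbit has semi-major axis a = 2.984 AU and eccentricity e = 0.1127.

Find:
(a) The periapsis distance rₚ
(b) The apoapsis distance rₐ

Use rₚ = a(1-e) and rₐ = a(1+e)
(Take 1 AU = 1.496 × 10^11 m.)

Convert to SI: a = 2.984 AU = 4.46406e+11 m.
(a) rₚ = a(1 − e) = 4.46406e+11 · (1 − 0.1127) = 4.46406e+11 · 0.8873 ≈ 3.961e+11 m = 2.648 AU.
(b) rₐ = a(1 + e) = 4.46406e+11 · (1 + 0.1127) = 4.46406e+11 · 1.1127 ≈ 4.967e+11 m = 3.32 AU.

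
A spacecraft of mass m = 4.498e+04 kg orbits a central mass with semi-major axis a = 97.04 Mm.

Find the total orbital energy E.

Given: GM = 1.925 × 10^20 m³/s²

Convert to SI: a = 97.04 Mm = 9.704e+07 m.
E = −GMm / (2a).
E = −1.925e+20 · 4.498e+04 / (2 · 9.704e+07) J ≈ -4.461e+16 J = -44.61 PJ.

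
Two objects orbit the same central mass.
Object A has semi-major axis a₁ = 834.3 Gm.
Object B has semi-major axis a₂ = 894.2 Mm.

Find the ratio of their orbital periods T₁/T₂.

Convert to SI: a₁ = 834.3 Gm = 8.343e+11 m; a₂ = 894.2 Mm = 8.942e+08 m.
From Kepler's third law, (T₁/T₂)² = (a₁/a₂)³, so T₁/T₂ = (a₁/a₂)^(3/2).
a₁/a₂ = 8.343e+11 / 8.942e+08 = 933.013.
T₁/T₂ = (933.013)^(3/2) ≈ 2.85e+04.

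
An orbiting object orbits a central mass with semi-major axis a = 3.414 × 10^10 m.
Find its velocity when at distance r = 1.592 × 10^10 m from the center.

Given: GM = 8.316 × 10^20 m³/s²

Vis-viva: v = √(GM · (2/r − 1/a)).
2/r − 1/a = 2/1.592e+10 − 1/3.414e+10 = 9.6337e-11 m⁻¹.
v = √(8.316e+20 · 9.6337e-11) m/s ≈ 2.83e+05 m/s = 283 km/s.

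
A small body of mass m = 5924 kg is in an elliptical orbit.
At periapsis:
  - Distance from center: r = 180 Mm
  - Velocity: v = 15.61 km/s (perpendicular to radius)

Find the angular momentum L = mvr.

Convert to SI: r = 180 Mm = 1.8e+08 m; v = 15.61 km/s = 15610 m/s.
Since v is perpendicular to r, L = m · v · r.
L = 5924 · 15610 · 1.8e+08 kg·m²/s ≈ 1.665e+16 kg·m²/s.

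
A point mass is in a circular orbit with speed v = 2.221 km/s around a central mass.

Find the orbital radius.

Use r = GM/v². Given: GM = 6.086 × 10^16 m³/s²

Convert to SI: v = 2.221 km/s = 2221 m/s.
For a circular orbit, v² = GM / r, so r = GM / v².
r = 6.086e+16 / (2221)² m ≈ 1.234e+10 m = 12.34 Gm.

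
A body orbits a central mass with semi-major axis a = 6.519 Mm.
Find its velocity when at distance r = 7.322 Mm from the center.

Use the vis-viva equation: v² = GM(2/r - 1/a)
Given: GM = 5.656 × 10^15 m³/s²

Convert to SI: a = 6.519 Mm = 6.519e+06 m; r = 7.322 Mm = 7.322e+06 m.
Vis-viva: v = √(GM · (2/r − 1/a)).
2/r − 1/a = 2/7.322e+06 − 1/6.519e+06 = 1.19752e-07 m⁻¹.
v = √(5.656e+15 · 1.19752e-07) m/s ≈ 2.603e+04 m/s = 26.03 km/s.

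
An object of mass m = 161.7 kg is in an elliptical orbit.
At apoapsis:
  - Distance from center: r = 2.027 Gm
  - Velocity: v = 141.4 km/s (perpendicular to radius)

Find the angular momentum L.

Convert to SI: r = 2.027 Gm = 2.027e+09 m; v = 141.4 km/s = 141400 m/s.
Since v is perpendicular to r, L = m · v · r.
L = 161.7 · 141400 · 2.027e+09 kg·m²/s ≈ 4.635e+16 kg·m²/s.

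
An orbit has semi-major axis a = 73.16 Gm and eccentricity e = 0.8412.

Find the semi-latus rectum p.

Convert to SI: a = 73.16 Gm = 7.316e+10 m.
p = a (1 − e²).
p = 7.316e+10 · (1 − (0.8412)²) = 7.316e+10 · 0.292383 ≈ 2.139e+10 m = 21.39 Gm.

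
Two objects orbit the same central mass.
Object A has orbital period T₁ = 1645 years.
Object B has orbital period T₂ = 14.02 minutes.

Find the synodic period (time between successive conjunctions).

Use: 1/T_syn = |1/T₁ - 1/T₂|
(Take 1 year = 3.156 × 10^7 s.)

Convert to SI: T₁ = 1645 years = 5.19162e+10 s; T₂ = 14.02 minutes = 841.2 s.
T_syn = |T₁ · T₂ / (T₁ − T₂)|.
T_syn = |5.19162e+10 · 841.2 / (5.19162e+10 − 841.2)| s ≈ 841.2 s = 14.02 minutes.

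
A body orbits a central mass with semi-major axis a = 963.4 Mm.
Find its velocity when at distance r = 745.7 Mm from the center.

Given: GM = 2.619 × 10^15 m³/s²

Convert to SI: a = 963.4 Mm = 9.634e+08 m; r = 745.7 Mm = 7.457e+08 m.
Vis-viva: v = √(GM · (2/r − 1/a)).
2/r − 1/a = 2/7.457e+08 − 1/9.634e+08 = 1.64405e-09 m⁻¹.
v = √(2.619e+15 · 1.64405e-09) m/s ≈ 2075 m/s = 2.075 km/s.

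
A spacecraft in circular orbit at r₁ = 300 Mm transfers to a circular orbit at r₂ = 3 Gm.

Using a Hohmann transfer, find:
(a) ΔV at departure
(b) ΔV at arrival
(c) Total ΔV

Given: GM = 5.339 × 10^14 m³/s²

Convert to SI: r₁ = 300 Mm = 3e+08 m; r₂ = 3 Gm = 3e+09 m.
Transfer semi-major axis: a_t = (r₁ + r₂)/2 = (3e+08 + 3e+09)/2 = 1.65e+09 m.
Circular speeds: v₁ = √(GM/r₁) = 1334.04 m/s, v₂ = √(GM/r₂) = 421.861 m/s.
Transfer speeds (vis-viva v² = GM(2/r − 1/a_t)): v₁ᵗ = 1798.82 m/s, v₂ᵗ = 179.882 m/s.
(a) ΔV₁ = |v₁ᵗ − v₁| ≈ 464.8 m/s = 464.8 m/s.
(b) ΔV₂ = |v₂ − v₂ᵗ| ≈ 242 m/s = 242 m/s.
(c) ΔV_total = ΔV₁ + ΔV₂ ≈ 706.8 m/s = 706.8 m/s.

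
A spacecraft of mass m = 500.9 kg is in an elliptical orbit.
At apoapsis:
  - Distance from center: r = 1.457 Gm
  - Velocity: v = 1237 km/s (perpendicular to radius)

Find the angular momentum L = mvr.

Convert to SI: r = 1.457 Gm = 1.457e+09 m; v = 1237 km/s = 1.237e+06 m/s.
Since v is perpendicular to r, L = m · v · r.
L = 500.9 · 1.237e+06 · 1.457e+09 kg·m²/s ≈ 9.028e+17 kg·m²/s.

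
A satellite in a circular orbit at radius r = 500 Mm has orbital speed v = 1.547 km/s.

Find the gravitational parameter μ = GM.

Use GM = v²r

Convert to SI: r = 500 Mm = 5e+08 m; v = 1.547 km/s = 1547 m/s.
For a circular orbit v² = GM/r, so GM = v² · r.
GM = (1547)² · 5e+08 m³/s² ≈ 1.197e+15 m³/s² = 1.197 × 10^15 m³/s².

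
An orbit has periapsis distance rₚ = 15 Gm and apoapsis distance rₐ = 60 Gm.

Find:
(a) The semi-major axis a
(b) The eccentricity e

Convert to SI: rₚ = 15 Gm = 1.5e+10 m; rₐ = 60 Gm = 6e+10 m.
(a) a = (rₚ + rₐ) / 2 = (1.5e+10 + 6e+10) / 2 ≈ 3.75e+10 m = 37.5 Gm.
(b) e = (rₐ − rₚ) / (rₐ + rₚ) = (6e+10 − 1.5e+10) / (6e+10 + 1.5e+10) ≈ 0.6.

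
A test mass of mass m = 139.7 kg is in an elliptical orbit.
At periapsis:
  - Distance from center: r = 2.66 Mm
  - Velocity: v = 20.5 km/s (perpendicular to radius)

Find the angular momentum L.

Convert to SI: r = 2.66 Mm = 2.66e+06 m; v = 20.5 km/s = 20500 m/s.
Since v is perpendicular to r, L = m · v · r.
L = 139.7 · 20500 · 2.66e+06 kg·m²/s ≈ 7.618e+12 kg·m²/s.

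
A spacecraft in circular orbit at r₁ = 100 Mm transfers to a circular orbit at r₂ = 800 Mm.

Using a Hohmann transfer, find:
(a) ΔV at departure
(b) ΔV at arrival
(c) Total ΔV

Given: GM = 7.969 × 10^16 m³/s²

Convert to SI: r₁ = 100 Mm = 1e+08 m; r₂ = 800 Mm = 8e+08 m.
Transfer semi-major axis: a_t = (r₁ + r₂)/2 = (1e+08 + 8e+08)/2 = 4.5e+08 m.
Circular speeds: v₁ = √(GM/r₁) = 28229.4 m/s, v₂ = √(GM/r₂) = 9980.61 m/s.
Transfer speeds (vis-viva v² = GM(2/r − 1/a_t)): v₁ᵗ = 37639.2 m/s, v₂ᵗ = 4704.9 m/s.
(a) ΔV₁ = |v₁ᵗ − v₁| ≈ 9410 m/s = 9.41 km/s.
(b) ΔV₂ = |v₂ − v₂ᵗ| ≈ 5276 m/s = 5.276 km/s.
(c) ΔV_total = ΔV₁ + ΔV₂ ≈ 1.469e+04 m/s = 14.69 km/s.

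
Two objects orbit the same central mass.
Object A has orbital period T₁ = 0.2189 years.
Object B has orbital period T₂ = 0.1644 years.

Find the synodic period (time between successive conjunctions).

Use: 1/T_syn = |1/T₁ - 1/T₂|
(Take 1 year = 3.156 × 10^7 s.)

Convert to SI: T₁ = 0.2189 years = 6.90848e+06 s; T₂ = 0.1644 years = 5.18846e+06 s.
T_syn = |T₁ · T₂ / (T₁ − T₂)|.
T_syn = |6.90848e+06 · 5.18846e+06 / (6.90848e+06 − 5.18846e+06)| s ≈ 2.084e+07 s = 0.6603 years.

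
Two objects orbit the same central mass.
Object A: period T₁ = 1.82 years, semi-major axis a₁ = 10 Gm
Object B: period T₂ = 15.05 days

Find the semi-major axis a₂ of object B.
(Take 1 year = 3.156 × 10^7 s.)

Convert to SI: T₁ = 1.82 years = 5.74392e+07 s; a₁ = 10 Gm = 1e+10 m; T₂ = 15.05 days = 1.30032e+06 s.
Kepler's third law: (T₁/T₂)² = (a₁/a₂)³ ⇒ a₂ = a₁ · (T₂/T₁)^(2/3).
T₂/T₁ = 1.30032e+06 / 5.74392e+07 = 0.0226382.
a₂ = 1e+10 · (0.0226382)^(2/3) m ≈ 8.003e+08 m = 800.3 Mm.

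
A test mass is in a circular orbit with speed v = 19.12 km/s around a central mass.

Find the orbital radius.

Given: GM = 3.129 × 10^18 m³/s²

Convert to SI: v = 19.12 km/s = 19120 m/s.
For a circular orbit, v² = GM / r, so r = GM / v².
r = 3.129e+18 / (19120)² m ≈ 8.559e+09 m = 8.559 Gm.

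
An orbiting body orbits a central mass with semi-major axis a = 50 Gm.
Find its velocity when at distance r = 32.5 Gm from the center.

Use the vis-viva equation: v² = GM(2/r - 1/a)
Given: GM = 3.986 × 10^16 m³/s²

Convert to SI: a = 50 Gm = 5e+10 m; r = 32.5 Gm = 3.25e+10 m.
Vis-viva: v = √(GM · (2/r − 1/a)).
2/r − 1/a = 2/3.25e+10 − 1/5e+10 = 4.15385e-11 m⁻¹.
v = √(3.986e+16 · 4.15385e-11) m/s ≈ 1287 m/s = 1.287 km/s.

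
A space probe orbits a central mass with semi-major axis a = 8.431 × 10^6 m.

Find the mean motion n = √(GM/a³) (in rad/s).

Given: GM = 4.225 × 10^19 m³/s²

n = √(GM / a³).
n = √(4.225e+19 / (8.431e+06)³) rad/s ≈ 0.2655 rad/s.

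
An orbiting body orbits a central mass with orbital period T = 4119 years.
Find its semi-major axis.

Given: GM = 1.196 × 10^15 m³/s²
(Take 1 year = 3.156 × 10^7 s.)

Convert to SI: T = 4119 years = 1.29996e+11 s.
Invert Kepler's third law: a = (GM · T² / (4π²))^(1/3).
Substituting T = 1.29996e+11 s and GM = 1.196e+15 m³/s²:
a = (1.196e+15 · (1.29996e+11)² / (4π²))^(1/3) m
a ≈ 8e+11 m = 800 Gm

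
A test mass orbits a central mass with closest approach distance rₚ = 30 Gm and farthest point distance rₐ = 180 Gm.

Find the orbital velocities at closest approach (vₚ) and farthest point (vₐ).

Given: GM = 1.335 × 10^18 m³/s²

Convert to SI: rₚ = 30 Gm = 3e+10 m; rₐ = 180 Gm = 1.8e+11 m.
Use the vis-viva equation v² = GM(2/r − 1/a) with a = (rₚ + rₐ)/2 = (3e+10 + 1.8e+11)/2 = 1.05e+11 m.
vₚ = √(GM · (2/rₚ − 1/a)) = √(1.335e+18 · (2/3e+10 − 1/1.05e+11)) m/s ≈ 8734 m/s = 8.734 km/s.
vₐ = √(GM · (2/rₐ − 1/a)) = √(1.335e+18 · (2/1.8e+11 − 1/1.05e+11)) m/s ≈ 1456 m/s = 1.456 km/s.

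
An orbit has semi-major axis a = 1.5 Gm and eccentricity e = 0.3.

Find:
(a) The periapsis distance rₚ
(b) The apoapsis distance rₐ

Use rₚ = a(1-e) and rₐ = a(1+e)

Convert to SI: a = 1.5 Gm = 1.5e+09 m.
(a) rₚ = a(1 − e) = 1.5e+09 · (1 − 0.3) = 1.5e+09 · 0.7 ≈ 1.05e+09 m = 1.05 Gm.
(b) rₐ = a(1 + e) = 1.5e+09 · (1 + 0.3) = 1.5e+09 · 1.3 ≈ 1.95e+09 m = 1.95 Gm.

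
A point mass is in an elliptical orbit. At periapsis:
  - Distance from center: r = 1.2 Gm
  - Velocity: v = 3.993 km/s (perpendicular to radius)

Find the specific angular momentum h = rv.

Convert to SI: r = 1.2 Gm = 1.2e+09 m; v = 3.993 km/s = 3993 m/s.
With v perpendicular to r, h = r · v.
h = 1.2e+09 · 3993 m²/s ≈ 4.792e+12 m²/s.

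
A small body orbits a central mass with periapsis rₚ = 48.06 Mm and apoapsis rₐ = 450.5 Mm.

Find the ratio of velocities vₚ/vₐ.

Convert to SI: rₚ = 48.06 Mm = 4.806e+07 m; rₐ = 450.5 Mm = 4.505e+08 m.
Conservation of angular momentum gives rₚvₚ = rₐvₐ, so vₚ/vₐ = rₐ/rₚ.
vₚ/vₐ = 4.505e+08 / 4.806e+07 ≈ 9.374.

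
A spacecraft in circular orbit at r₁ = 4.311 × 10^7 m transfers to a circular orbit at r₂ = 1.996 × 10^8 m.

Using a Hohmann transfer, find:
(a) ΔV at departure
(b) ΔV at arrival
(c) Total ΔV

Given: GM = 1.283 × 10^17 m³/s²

Transfer semi-major axis: a_t = (r₁ + r₂)/2 = (4.311e+07 + 1.996e+08)/2 = 1.21355e+08 m.
Circular speeds: v₁ = √(GM/r₁) = 54553.7 m/s, v₂ = √(GM/r₂) = 25353.2 m/s.
Transfer speeds (vis-viva v² = GM(2/r − 1/a_t)): v₁ᵗ = 69964.2 m/s, v₂ᵗ = 15111 m/s.
(a) ΔV₁ = |v₁ᵗ − v₁| ≈ 1.541e+04 m/s = 15.41 km/s.
(b) ΔV₂ = |v₂ − v₂ᵗ| ≈ 1.024e+04 m/s = 10.24 km/s.
(c) ΔV_total = ΔV₁ + ΔV₂ ≈ 2.565e+04 m/s = 25.65 km/s.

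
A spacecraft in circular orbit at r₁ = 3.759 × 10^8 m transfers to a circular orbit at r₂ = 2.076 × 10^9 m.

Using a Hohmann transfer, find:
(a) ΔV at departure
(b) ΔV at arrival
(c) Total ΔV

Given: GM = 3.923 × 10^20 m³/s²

Transfer semi-major axis: a_t = (r₁ + r₂)/2 = (3.759e+08 + 2.076e+09)/2 = 1.22595e+09 m.
Circular speeds: v₁ = √(GM/r₁) = 1.02158e+06 m/s, v₂ = √(GM/r₂) = 434706 m/s.
Transfer speeds (vis-viva v² = GM(2/r − 1/a_t)): v₁ᵗ = 1.32938e+06 m/s, v₂ᵗ = 240711 m/s.
(a) ΔV₁ = |v₁ᵗ − v₁| ≈ 3.078e+05 m/s = 307.8 km/s.
(b) ΔV₂ = |v₂ − v₂ᵗ| ≈ 1.94e+05 m/s = 194 km/s.
(c) ΔV_total = ΔV₁ + ΔV₂ ≈ 5.018e+05 m/s = 501.8 km/s.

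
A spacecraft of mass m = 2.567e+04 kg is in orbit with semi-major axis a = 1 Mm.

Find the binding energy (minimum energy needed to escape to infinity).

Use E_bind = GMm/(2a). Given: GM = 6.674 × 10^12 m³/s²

Convert to SI: a = 1 Mm = 1e+06 m.
Total orbital energy is E = −GMm/(2a); binding energy is E_bind = −E = GMm/(2a).
E_bind = 6.674e+12 · 2.567e+04 / (2 · 1e+06) J ≈ 8.566e+10 J = 85.66 GJ.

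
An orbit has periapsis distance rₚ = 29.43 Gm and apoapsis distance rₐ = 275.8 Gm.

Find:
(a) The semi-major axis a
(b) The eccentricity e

Convert to SI: rₚ = 29.43 Gm = 2.943e+10 m; rₐ = 275.8 Gm = 2.758e+11 m.
(a) a = (rₚ + rₐ) / 2 = (2.943e+10 + 2.758e+11) / 2 ≈ 1.526e+11 m = 152.6 Gm.
(b) e = (rₐ − rₚ) / (rₐ + rₚ) = (2.758e+11 − 2.943e+10) / (2.758e+11 + 2.943e+10) ≈ 0.8072.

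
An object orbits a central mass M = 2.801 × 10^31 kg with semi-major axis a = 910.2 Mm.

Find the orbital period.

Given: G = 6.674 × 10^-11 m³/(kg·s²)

Convert to SI: a = 910.2 Mm = 9.102e+08 m.
GM = G · M = 6.674e-11 · 2.801e+31 = 1.86939e+21 m³/s².
Kepler's third law: T = 2π √(a³ / GM).
Substituting a = 9.102e+08 m and GM = 1.86939e+21 m³/s²:
T = 2π √((9.102e+08)³ / 1.86939e+21) s
T ≈ 3991 s = 1.108 hours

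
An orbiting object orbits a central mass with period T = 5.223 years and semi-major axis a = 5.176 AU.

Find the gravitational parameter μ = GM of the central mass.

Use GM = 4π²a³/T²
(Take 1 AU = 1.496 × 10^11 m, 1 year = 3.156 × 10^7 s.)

Convert to SI: T = 5.223 years = 1.64838e+08 s; a = 5.176 AU = 7.7433e+11 m.
GM = 4π² · a³ / T².
GM = 4π² · (7.7433e+11)³ / (1.64838e+08)² m³/s² ≈ 6.746e+20 m³/s² = 6.746 × 10^20 m³/s².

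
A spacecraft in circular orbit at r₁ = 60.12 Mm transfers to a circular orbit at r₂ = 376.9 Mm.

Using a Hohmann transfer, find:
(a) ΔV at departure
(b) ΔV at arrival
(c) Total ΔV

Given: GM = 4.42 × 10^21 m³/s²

Convert to SI: r₁ = 60.12 Mm = 6.012e+07 m; r₂ = 376.9 Mm = 3.769e+08 m.
Transfer semi-major axis: a_t = (r₁ + r₂)/2 = (6.012e+07 + 3.769e+08)/2 = 2.1851e+08 m.
Circular speeds: v₁ = √(GM/r₁) = 8.57436e+06 m/s, v₂ = √(GM/r₂) = 3.42451e+06 m/s.
Transfer speeds (vis-viva v² = GM(2/r − 1/a_t)): v₁ᵗ = 1.12611e+07 m/s, v₂ᵗ = 1.79627e+06 m/s.
(a) ΔV₁ = |v₁ᵗ − v₁| ≈ 2.687e+06 m/s = 2687 km/s.
(b) ΔV₂ = |v₂ − v₂ᵗ| ≈ 1.628e+06 m/s = 1628 km/s.
(c) ΔV_total = ΔV₁ + ΔV₂ ≈ 4.315e+06 m/s = 4315 km/s.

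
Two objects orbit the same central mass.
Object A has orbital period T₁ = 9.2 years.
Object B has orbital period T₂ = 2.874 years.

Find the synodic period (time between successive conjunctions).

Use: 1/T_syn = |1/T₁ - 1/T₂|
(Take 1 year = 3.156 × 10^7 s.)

Convert to SI: T₁ = 9.2 years = 2.90352e+08 s; T₂ = 2.874 years = 9.07034e+07 s.
T_syn = |T₁ · T₂ / (T₁ − T₂)|.
T_syn = |2.90352e+08 · 9.07034e+07 / (2.90352e+08 − 9.07034e+07)| s ≈ 1.319e+08 s = 4.18 years.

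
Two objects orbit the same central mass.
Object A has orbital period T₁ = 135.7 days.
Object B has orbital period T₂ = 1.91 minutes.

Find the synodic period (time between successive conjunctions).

Convert to SI: T₁ = 135.7 days = 1.17245e+07 s; T₂ = 1.91 minutes = 114.6 s.
T_syn = |T₁ · T₂ / (T₁ − T₂)|.
T_syn = |1.17245e+07 · 114.6 / (1.17245e+07 − 114.6)| s ≈ 114.6 s = 1.91 minutes.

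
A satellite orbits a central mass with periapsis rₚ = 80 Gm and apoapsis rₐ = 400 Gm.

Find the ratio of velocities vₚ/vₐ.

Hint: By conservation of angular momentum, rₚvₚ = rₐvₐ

Convert to SI: rₚ = 80 Gm = 8e+10 m; rₐ = 400 Gm = 4e+11 m.
Conservation of angular momentum gives rₚvₚ = rₐvₐ, so vₚ/vₐ = rₐ/rₚ.
vₚ/vₐ = 4e+11 / 8e+10 ≈ 5.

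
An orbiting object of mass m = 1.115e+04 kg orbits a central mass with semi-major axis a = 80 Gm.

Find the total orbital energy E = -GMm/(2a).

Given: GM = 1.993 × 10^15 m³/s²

Convert to SI: a = 80 Gm = 8e+10 m.
E = −GMm / (2a).
E = −1.993e+15 · 1.115e+04 / (2 · 8e+10) J ≈ -1.389e+08 J = -138.9 MJ.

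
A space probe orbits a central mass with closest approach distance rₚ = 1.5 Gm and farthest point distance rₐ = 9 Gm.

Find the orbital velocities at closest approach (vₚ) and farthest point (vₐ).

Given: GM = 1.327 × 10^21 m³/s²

Convert to SI: rₚ = 1.5 Gm = 1.5e+09 m; rₐ = 9 Gm = 9e+09 m.
Use the vis-viva equation v² = GM(2/r − 1/a) with a = (rₚ + rₐ)/2 = (1.5e+09 + 9e+09)/2 = 5.25e+09 m.
vₚ = √(GM · (2/rₚ − 1/a)) = √(1.327e+21 · (2/1.5e+09 − 1/5.25e+09)) m/s ≈ 1.231e+06 m/s = 1231 km/s.
vₐ = √(GM · (2/rₐ − 1/a)) = √(1.327e+21 · (2/9e+09 − 1/5.25e+09)) m/s ≈ 2.052e+05 m/s = 205.2 km/s.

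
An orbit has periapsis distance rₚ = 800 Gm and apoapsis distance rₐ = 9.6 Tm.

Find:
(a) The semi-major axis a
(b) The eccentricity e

Convert to SI: rₚ = 800 Gm = 8e+11 m; rₐ = 9.6 Tm = 9.6e+12 m.
(a) a = (rₚ + rₐ) / 2 = (8e+11 + 9.6e+12) / 2 ≈ 5.2e+12 m = 5.2 Tm.
(b) e = (rₐ − rₚ) / (rₐ + rₚ) = (9.6e+12 − 8e+11) / (9.6e+12 + 8e+11) ≈ 0.8462.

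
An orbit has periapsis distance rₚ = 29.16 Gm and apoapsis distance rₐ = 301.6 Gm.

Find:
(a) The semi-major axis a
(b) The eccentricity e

Convert to SI: rₚ = 29.16 Gm = 2.916e+10 m; rₐ = 301.6 Gm = 3.016e+11 m.
(a) a = (rₚ + rₐ) / 2 = (2.916e+10 + 3.016e+11) / 2 ≈ 1.654e+11 m = 165.4 Gm.
(b) e = (rₐ − rₚ) / (rₐ + rₚ) = (3.016e+11 − 2.916e+10) / (3.016e+11 + 2.916e+10) ≈ 0.8237.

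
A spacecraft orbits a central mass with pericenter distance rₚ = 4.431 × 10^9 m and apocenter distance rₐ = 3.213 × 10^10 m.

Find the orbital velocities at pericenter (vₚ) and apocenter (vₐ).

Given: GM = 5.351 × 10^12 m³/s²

Use the vis-viva equation v² = GM(2/r − 1/a) with a = (rₚ + rₐ)/2 = (4.431e+09 + 3.213e+10)/2 = 1.82805e+10 m.
vₚ = √(GM · (2/rₚ − 1/a)) = √(5.351e+12 · (2/4.431e+09 − 1/1.82805e+10)) m/s ≈ 46.07 m/s = 46.07 m/s.
vₐ = √(GM · (2/rₐ − 1/a)) = √(5.351e+12 · (2/3.213e+10 − 1/1.82805e+10)) m/s ≈ 6.354 m/s = 6.354 m/s.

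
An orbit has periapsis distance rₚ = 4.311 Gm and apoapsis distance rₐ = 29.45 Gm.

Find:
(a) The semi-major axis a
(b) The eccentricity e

Convert to SI: rₚ = 4.311 Gm = 4.311e+09 m; rₐ = 29.45 Gm = 2.945e+10 m.
(a) a = (rₚ + rₐ) / 2 = (4.311e+09 + 2.945e+10) / 2 ≈ 1.688e+10 m = 16.88 Gm.
(b) e = (rₐ − rₚ) / (rₐ + rₚ) = (2.945e+10 − 4.311e+09) / (2.945e+10 + 4.311e+09) ≈ 0.7446.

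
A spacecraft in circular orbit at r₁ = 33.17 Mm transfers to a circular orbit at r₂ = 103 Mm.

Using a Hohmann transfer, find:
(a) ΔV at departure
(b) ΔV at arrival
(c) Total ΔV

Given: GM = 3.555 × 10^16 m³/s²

Convert to SI: r₁ = 33.17 Mm = 3.317e+07 m; r₂ = 103 Mm = 1.03e+08 m.
Transfer semi-major axis: a_t = (r₁ + r₂)/2 = (3.317e+07 + 1.03e+08)/2 = 6.8085e+07 m.
Circular speeds: v₁ = √(GM/r₁) = 32737.6 m/s, v₂ = √(GM/r₂) = 18578.1 m/s.
Transfer speeds (vis-viva v² = GM(2/r − 1/a_t)): v₁ᵗ = 40266.1 m/s, v₂ᵗ = 12967.3 m/s.
(a) ΔV₁ = |v₁ᵗ − v₁| ≈ 7529 m/s = 7.529 km/s.
(b) ΔV₂ = |v₂ − v₂ᵗ| ≈ 5611 m/s = 5.611 km/s.
(c) ΔV_total = ΔV₁ + ΔV₂ ≈ 1.314e+04 m/s = 13.14 km/s.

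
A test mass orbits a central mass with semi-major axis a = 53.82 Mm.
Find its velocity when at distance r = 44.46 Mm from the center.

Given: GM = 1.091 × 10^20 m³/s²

Convert to SI: a = 53.82 Mm = 5.382e+07 m; r = 44.46 Mm = 4.446e+07 m.
Vis-viva: v = √(GM · (2/r − 1/a)).
2/r − 1/a = 2/4.446e+07 − 1/5.382e+07 = 2.64038e-08 m⁻¹.
v = √(1.091e+20 · 2.64038e-08) m/s ≈ 1.697e+06 m/s = 1697 km/s.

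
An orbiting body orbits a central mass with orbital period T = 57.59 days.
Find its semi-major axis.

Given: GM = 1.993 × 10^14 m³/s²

Convert to SI: T = 57.59 days = 4.97578e+06 s.
Invert Kepler's third law: a = (GM · T² / (4π²))^(1/3).
Substituting T = 4.97578e+06 s and GM = 1.993e+14 m³/s²:
a = (1.993e+14 · (4.97578e+06)² / (4π²))^(1/3) m
a ≈ 5e+08 m = 500 Mm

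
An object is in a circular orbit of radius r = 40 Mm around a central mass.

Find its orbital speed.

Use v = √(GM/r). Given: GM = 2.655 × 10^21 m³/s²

Convert to SI: r = 40 Mm = 4e+07 m.
For a circular orbit, gravity supplies the centripetal force, so v = √(GM / r).
v = √(2.655e+21 / 4e+07) m/s ≈ 8.147e+06 m/s = 8147 km/s.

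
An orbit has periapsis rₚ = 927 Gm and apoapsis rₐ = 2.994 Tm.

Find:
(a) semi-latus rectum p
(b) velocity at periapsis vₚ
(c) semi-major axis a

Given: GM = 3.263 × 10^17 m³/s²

Convert to SI: rₚ = 927 Gm = 9.27e+11 m; rₐ = 2.994 Tm = 2.994e+12 m.
(a) From a = (rₚ + rₐ)/2 = 1.9605e+12 m and e = (rₐ − rₚ)/(rₐ + rₚ) = 0.527161, p = a(1 − e²) = 1.9605e+12 · (1 − (0.527161)²) ≈ 1.416e+12 m
(b) With a = (rₚ + rₐ)/2 = 1.9605e+12 m, vₚ = √(GM (2/rₚ − 1/a)) = √(3.263e+17 · (2/9.27e+11 − 1/1.9605e+12)) m/s ≈ 733.2 m/s
(c) a = (rₚ + rₐ)/2 = (9.27e+11 + 2.994e+12)/2 ≈ 1.96e+12 m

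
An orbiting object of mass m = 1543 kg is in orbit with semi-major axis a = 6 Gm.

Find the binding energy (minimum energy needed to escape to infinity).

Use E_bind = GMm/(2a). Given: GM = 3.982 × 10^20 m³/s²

Convert to SI: a = 6 Gm = 6e+09 m.
Total orbital energy is E = −GMm/(2a); binding energy is E_bind = −E = GMm/(2a).
E_bind = 3.982e+20 · 1543 / (2 · 6e+09) J ≈ 5.12e+13 J = 51.2 TJ.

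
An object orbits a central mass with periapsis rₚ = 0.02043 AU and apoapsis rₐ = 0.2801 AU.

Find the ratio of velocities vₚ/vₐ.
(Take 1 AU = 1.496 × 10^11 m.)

Convert to SI: rₚ = 0.02043 AU = 3.05633e+09 m; rₐ = 0.2801 AU = 4.1903e+10 m.
Conservation of angular momentum gives rₚvₚ = rₐvₐ, so vₚ/vₐ = rₐ/rₚ.
vₚ/vₐ = 4.1903e+10 / 3.05633e+09 ≈ 13.71.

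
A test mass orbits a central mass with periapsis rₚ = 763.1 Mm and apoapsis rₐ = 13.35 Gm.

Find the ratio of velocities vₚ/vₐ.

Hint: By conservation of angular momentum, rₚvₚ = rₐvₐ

Convert to SI: rₚ = 763.1 Mm = 7.631e+08 m; rₐ = 13.35 Gm = 1.335e+10 m.
Conservation of angular momentum gives rₚvₚ = rₐvₐ, so vₚ/vₐ = rₐ/rₚ.
vₚ/vₐ = 1.335e+10 / 7.631e+08 ≈ 17.49.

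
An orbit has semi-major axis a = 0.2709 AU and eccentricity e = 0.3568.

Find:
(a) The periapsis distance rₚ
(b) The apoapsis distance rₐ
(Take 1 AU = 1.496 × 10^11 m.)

Convert to SI: a = 0.2709 AU = 4.05266e+10 m.
(a) rₚ = a(1 − e) = 4.05266e+10 · (1 − 0.3568) = 4.05266e+10 · 0.6432 ≈ 2.607e+10 m = 0.1742 AU.
(b) rₐ = a(1 + e) = 4.05266e+10 · (1 + 0.3568) = 4.05266e+10 · 1.3568 ≈ 5.499e+10 m = 0.3676 AU.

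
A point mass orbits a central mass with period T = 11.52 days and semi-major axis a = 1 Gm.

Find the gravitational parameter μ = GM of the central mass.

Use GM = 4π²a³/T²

Convert to SI: T = 11.52 days = 995328 s; a = 1 Gm = 1e+09 m.
GM = 4π² · a³ / T².
GM = 4π² · (1e+09)³ / (995328)² m³/s² ≈ 3.985e+16 m³/s² = 3.985 × 10^16 m³/s².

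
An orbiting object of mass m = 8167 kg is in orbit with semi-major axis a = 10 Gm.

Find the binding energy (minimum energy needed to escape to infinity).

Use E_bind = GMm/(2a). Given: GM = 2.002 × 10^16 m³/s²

Convert to SI: a = 10 Gm = 1e+10 m.
Total orbital energy is E = −GMm/(2a); binding energy is E_bind = −E = GMm/(2a).
E_bind = 2.002e+16 · 8167 / (2 · 1e+10) J ≈ 8.175e+09 J = 8.175 GJ.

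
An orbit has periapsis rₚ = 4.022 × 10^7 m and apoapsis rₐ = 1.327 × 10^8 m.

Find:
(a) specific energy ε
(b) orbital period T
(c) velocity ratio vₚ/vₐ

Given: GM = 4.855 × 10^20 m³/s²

(a) With a = (rₚ + rₐ)/2 = 8.646e+07 m, ε = −GM/(2a) = −4.855e+20/(2 · 8.646e+07) J/kg ≈ -2.808e+12 J/kg
(b) With a = (rₚ + rₐ)/2 = 8.646e+07 m, T = 2π √(a³/GM) = 2π √((8.646e+07)³/4.855e+20) s ≈ 229.2 s
(c) Conservation of angular momentum (rₚvₚ = rₐvₐ) gives vₚ/vₐ = rₐ/rₚ = 1.327e+08/4.022e+07 ≈ 3.299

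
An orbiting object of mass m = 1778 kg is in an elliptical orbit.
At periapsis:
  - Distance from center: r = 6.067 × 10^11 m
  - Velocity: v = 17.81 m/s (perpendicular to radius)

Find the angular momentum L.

Since v is perpendicular to r, L = m · v · r.
L = 1778 · 17.81 · 6.067e+11 kg·m²/s ≈ 1.921e+16 kg·m²/s.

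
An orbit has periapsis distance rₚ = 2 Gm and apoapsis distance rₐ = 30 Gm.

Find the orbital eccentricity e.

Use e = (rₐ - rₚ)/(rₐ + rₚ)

Convert to SI: rₚ = 2 Gm = 2e+09 m; rₐ = 30 Gm = 3e+10 m.
e = (rₐ − rₚ) / (rₐ + rₚ).
e = (3e+10 − 2e+09) / (3e+10 + 2e+09) = 2.8e+10 / 3.2e+10 ≈ 0.875.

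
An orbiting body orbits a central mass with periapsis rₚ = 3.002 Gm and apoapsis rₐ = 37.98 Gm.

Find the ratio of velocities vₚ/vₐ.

Convert to SI: rₚ = 3.002 Gm = 3.002e+09 m; rₐ = 37.98 Gm = 3.798e+10 m.
Conservation of angular momentum gives rₚvₚ = rₐvₐ, so vₚ/vₐ = rₐ/rₚ.
vₚ/vₐ = 3.798e+10 / 3.002e+09 ≈ 12.65.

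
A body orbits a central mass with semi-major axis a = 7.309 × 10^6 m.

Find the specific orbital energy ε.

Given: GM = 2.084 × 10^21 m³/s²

ε = −GM / (2a).
ε = −2.084e+21 / (2 · 7.309e+06) J/kg ≈ -1.426e+14 J/kg = -1.426e+05 GJ/kg.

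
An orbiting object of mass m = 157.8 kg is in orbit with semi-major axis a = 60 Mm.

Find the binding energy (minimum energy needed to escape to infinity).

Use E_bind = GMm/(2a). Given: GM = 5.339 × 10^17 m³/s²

Convert to SI: a = 60 Mm = 6e+07 m.
Total orbital energy is E = −GMm/(2a); binding energy is E_bind = −E = GMm/(2a).
E_bind = 5.339e+17 · 157.8 / (2 · 6e+07) J ≈ 7.021e+11 J = 702.1 GJ.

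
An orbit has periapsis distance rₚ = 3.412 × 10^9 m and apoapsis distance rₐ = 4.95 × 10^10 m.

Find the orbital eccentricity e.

e = (rₐ − rₚ) / (rₐ + rₚ).
e = (4.95e+10 − 3.412e+09) / (4.95e+10 + 3.412e+09) = 4.6088e+10 / 5.2912e+10 ≈ 0.871.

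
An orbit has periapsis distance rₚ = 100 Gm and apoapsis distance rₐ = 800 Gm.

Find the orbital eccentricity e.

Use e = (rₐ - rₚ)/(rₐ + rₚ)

Convert to SI: rₚ = 100 Gm = 1e+11 m; rₐ = 800 Gm = 8e+11 m.
e = (rₐ − rₚ) / (rₐ + rₚ).
e = (8e+11 − 1e+11) / (8e+11 + 1e+11) = 7e+11 / 9e+11 ≈ 0.7778.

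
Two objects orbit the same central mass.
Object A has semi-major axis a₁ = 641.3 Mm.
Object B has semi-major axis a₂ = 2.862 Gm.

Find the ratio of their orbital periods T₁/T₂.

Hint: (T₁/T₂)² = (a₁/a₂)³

Convert to SI: a₁ = 641.3 Mm = 6.413e+08 m; a₂ = 2.862 Gm = 2.862e+09 m.
From Kepler's third law, (T₁/T₂)² = (a₁/a₂)³, so T₁/T₂ = (a₁/a₂)^(3/2).
a₁/a₂ = 6.413e+08 / 2.862e+09 = 0.224074.
T₁/T₂ = (0.224074)^(3/2) ≈ 0.1061.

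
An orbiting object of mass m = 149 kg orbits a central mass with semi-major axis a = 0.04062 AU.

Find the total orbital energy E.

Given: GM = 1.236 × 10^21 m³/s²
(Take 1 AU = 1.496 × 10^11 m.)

Convert to SI: a = 0.04062 AU = 6.07675e+09 m.
E = −GMm / (2a).
E = −1.236e+21 · 149 / (2 · 6.07675e+09) J ≈ -1.515e+13 J = -15.15 TJ.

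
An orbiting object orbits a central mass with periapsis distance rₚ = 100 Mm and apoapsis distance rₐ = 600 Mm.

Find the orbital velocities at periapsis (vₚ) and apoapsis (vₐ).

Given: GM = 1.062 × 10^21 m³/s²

Convert to SI: rₚ = 100 Mm = 1e+08 m; rₐ = 600 Mm = 6e+08 m.
Use the vis-viva equation v² = GM(2/r − 1/a) with a = (rₚ + rₐ)/2 = (1e+08 + 6e+08)/2 = 3.5e+08 m.
vₚ = √(GM · (2/rₚ − 1/a)) = √(1.062e+21 · (2/1e+08 − 1/3.5e+08)) m/s ≈ 4.267e+06 m/s = 4267 km/s.
vₐ = √(GM · (2/rₐ − 1/a)) = √(1.062e+21 · (2/6e+08 − 1/3.5e+08)) m/s ≈ 7.111e+05 m/s = 711.1 km/s.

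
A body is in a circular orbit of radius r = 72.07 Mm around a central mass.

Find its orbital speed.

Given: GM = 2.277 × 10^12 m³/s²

Convert to SI: r = 72.07 Mm = 7.207e+07 m.
For a circular orbit, gravity supplies the centripetal force, so v = √(GM / r).
v = √(2.277e+12 / 7.207e+07) m/s ≈ 177.7 m/s = 177.7 m/s.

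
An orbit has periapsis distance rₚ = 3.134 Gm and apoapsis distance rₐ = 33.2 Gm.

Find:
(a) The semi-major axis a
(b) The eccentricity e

Convert to SI: rₚ = 3.134 Gm = 3.134e+09 m; rₐ = 33.2 Gm = 3.32e+10 m.
(a) a = (rₚ + rₐ) / 2 = (3.134e+09 + 3.32e+10) / 2 ≈ 1.817e+10 m = 18.17 Gm.
(b) e = (rₐ − rₚ) / (rₐ + rₚ) = (3.32e+10 − 3.134e+09) / (3.32e+10 + 3.134e+09) ≈ 0.8275.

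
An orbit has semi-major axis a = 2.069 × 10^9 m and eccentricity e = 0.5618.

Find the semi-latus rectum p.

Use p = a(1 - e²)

p = a (1 − e²).
p = 2.069e+09 · (1 − (0.5618)²) = 2.069e+09 · 0.684381 ≈ 1.416e+09 m = 1.416 × 10^9 m.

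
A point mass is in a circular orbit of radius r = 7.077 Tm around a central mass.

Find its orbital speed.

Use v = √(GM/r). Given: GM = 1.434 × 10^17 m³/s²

Convert to SI: r = 7.077 Tm = 7.077e+12 m.
For a circular orbit, gravity supplies the centripetal force, so v = √(GM / r).
v = √(1.434e+17 / 7.077e+12) m/s ≈ 142.3 m/s = 142.3 m/s.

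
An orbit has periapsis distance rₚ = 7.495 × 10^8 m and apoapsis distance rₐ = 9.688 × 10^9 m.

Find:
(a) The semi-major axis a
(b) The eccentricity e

(a) a = (rₚ + rₐ) / 2 = (7.495e+08 + 9.688e+09) / 2 ≈ 5.219e+09 m = 5.219 × 10^9 m.
(b) e = (rₐ − rₚ) / (rₐ + rₚ) = (9.688e+09 − 7.495e+08) / (9.688e+09 + 7.495e+08) ≈ 0.8564.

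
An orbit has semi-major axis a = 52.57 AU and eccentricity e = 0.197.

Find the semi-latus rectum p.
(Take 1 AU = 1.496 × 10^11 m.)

Convert to SI: a = 52.57 AU = 7.86447e+12 m.
p = a (1 − e²).
p = 7.86447e+12 · (1 − (0.197)²) = 7.86447e+12 · 0.961191 ≈ 7.559e+12 m = 50.53 AU.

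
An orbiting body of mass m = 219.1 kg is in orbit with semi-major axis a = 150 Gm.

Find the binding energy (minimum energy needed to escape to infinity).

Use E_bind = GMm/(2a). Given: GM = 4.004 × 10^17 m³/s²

Convert to SI: a = 150 Gm = 1.5e+11 m.
Total orbital energy is E = −GMm/(2a); binding energy is E_bind = −E = GMm/(2a).
E_bind = 4.004e+17 · 219.1 / (2 · 1.5e+11) J ≈ 2.924e+08 J = 292.4 MJ.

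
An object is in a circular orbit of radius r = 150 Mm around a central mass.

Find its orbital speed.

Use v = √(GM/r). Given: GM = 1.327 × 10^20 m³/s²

Convert to SI: r = 150 Mm = 1.5e+08 m.
For a circular orbit, gravity supplies the centripetal force, so v = √(GM / r).
v = √(1.327e+20 / 1.5e+08) m/s ≈ 9.406e+05 m/s = 940.6 km/s.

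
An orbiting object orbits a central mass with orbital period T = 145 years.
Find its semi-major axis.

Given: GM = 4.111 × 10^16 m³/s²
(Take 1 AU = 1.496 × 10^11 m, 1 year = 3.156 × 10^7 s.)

Convert to SI: T = 145 years = 4.5762e+09 s.
Invert Kepler's third law: a = (GM · T² / (4π²))^(1/3).
Substituting T = 4.5762e+09 s and GM = 4.111e+16 m³/s²:
a = (4.111e+16 · (4.5762e+09)² / (4π²))^(1/3) m
a ≈ 2.794e+11 m = 1.868 AU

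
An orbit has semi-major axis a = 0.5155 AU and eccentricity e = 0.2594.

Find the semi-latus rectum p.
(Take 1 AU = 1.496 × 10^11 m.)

Convert to SI: a = 0.5155 AU = 7.71188e+10 m.
p = a (1 − e²).
p = 7.71188e+10 · (1 − (0.2594)²) = 7.71188e+10 · 0.932712 ≈ 7.193e+10 m = 0.4808 AU.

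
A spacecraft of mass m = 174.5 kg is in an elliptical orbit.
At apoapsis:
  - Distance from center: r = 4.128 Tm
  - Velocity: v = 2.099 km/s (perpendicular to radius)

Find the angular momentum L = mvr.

Convert to SI: r = 4.128 Tm = 4.128e+12 m; v = 2.099 km/s = 2099 m/s.
Since v is perpendicular to r, L = m · v · r.
L = 174.5 · 2099 · 4.128e+12 kg·m²/s ≈ 1.512e+18 kg·m²/s.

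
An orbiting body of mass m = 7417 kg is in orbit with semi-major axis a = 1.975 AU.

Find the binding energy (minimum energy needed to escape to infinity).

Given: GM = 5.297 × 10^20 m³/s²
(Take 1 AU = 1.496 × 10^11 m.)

Convert to SI: a = 1.975 AU = 2.9546e+11 m.
Total orbital energy is E = −GMm/(2a); binding energy is E_bind = −E = GMm/(2a).
E_bind = 5.297e+20 · 7417 / (2 · 2.9546e+11) J ≈ 6.649e+12 J = 6.649 TJ.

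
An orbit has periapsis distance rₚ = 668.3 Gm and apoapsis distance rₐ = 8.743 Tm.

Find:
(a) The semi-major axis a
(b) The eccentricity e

Convert to SI: rₚ = 668.3 Gm = 6.683e+11 m; rₐ = 8.743 Tm = 8.743e+12 m.
(a) a = (rₚ + rₐ) / 2 = (6.683e+11 + 8.743e+12) / 2 ≈ 4.706e+12 m = 4.706 Tm.
(b) e = (rₐ − rₚ) / (rₐ + rₚ) = (8.743e+12 − 6.683e+11) / (8.743e+12 + 6.683e+11) ≈ 0.858.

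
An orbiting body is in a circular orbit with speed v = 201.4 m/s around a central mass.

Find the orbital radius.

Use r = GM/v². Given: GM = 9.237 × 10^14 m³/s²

For a circular orbit, v² = GM / r, so r = GM / v².
r = 9.237e+14 / (201.4)² m ≈ 2.277e+10 m = 2.277 × 10^10 m.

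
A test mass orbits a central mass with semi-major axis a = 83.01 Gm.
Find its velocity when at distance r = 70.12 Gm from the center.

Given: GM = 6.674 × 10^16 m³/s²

Convert to SI: a = 83.01 Gm = 8.301e+10 m; r = 70.12 Gm = 7.012e+10 m.
Vis-viva: v = √(GM · (2/r − 1/a)).
2/r − 1/a = 2/7.012e+10 − 1/8.301e+10 = 1.64758e-11 m⁻¹.
v = √(6.674e+16 · 1.64758e-11) m/s ≈ 1049 m/s = 1.049 km/s.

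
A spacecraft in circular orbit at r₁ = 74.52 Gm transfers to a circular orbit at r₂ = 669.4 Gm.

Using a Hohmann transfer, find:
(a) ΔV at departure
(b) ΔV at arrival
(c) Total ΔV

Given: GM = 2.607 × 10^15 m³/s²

Convert to SI: r₁ = 74.52 Gm = 7.452e+10 m; r₂ = 669.4 Gm = 6.694e+11 m.
Transfer semi-major axis: a_t = (r₁ + r₂)/2 = (7.452e+10 + 6.694e+11)/2 = 3.7196e+11 m.
Circular speeds: v₁ = √(GM/r₁) = 187.04 m/s, v₂ = √(GM/r₂) = 62.4062 m/s.
Transfer speeds (vis-viva v² = GM(2/r − 1/a_t)): v₁ᵗ = 250.916 m/s, v₂ᵗ = 27.9329 m/s.
(a) ΔV₁ = |v₁ᵗ − v₁| ≈ 63.88 m/s = 63.88 m/s.
(b) ΔV₂ = |v₂ − v₂ᵗ| ≈ 34.47 m/s = 34.47 m/s.
(c) ΔV_total = ΔV₁ + ΔV₂ ≈ 98.35 m/s = 98.35 m/s.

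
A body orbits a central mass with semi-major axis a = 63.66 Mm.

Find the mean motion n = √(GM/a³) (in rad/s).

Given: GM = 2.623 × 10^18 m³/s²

Convert to SI: a = 63.66 Mm = 6.366e+07 m.
n = √(GM / a³).
n = √(2.623e+18 / (6.366e+07)³) rad/s ≈ 0.003189 rad/s.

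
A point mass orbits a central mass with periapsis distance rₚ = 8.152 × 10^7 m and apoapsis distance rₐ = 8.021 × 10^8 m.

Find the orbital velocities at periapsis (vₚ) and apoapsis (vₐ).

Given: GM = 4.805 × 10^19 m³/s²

Use the vis-viva equation v² = GM(2/r − 1/a) with a = (rₚ + rₐ)/2 = (8.152e+07 + 8.021e+08)/2 = 4.4181e+08 m.
vₚ = √(GM · (2/rₚ − 1/a)) = √(4.805e+19 · (2/8.152e+07 − 1/4.4181e+08)) m/s ≈ 1.034e+06 m/s = 1034 km/s.
vₐ = √(GM · (2/rₐ − 1/a)) = √(4.805e+19 · (2/8.021e+08 − 1/4.4181e+08)) m/s ≈ 1.051e+05 m/s = 105.1 km/s.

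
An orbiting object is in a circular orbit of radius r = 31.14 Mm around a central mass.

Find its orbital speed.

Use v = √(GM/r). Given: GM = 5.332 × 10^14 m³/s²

Convert to SI: r = 31.14 Mm = 3.114e+07 m.
For a circular orbit, gravity supplies the centripetal force, so v = √(GM / r).
v = √(5.332e+14 / 3.114e+07) m/s ≈ 4138 m/s = 4.138 km/s.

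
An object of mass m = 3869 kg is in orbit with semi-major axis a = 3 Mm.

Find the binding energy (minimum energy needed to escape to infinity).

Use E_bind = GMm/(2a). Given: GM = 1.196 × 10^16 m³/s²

Convert to SI: a = 3 Mm = 3e+06 m.
Total orbital energy is E = −GMm/(2a); binding energy is E_bind = −E = GMm/(2a).
E_bind = 1.196e+16 · 3869 / (2 · 3e+06) J ≈ 7.712e+12 J = 7.712 TJ.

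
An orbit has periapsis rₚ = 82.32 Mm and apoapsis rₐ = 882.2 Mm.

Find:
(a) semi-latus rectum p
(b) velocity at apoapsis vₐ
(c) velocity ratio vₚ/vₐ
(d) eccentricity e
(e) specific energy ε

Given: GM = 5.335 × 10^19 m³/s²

Convert to SI: rₚ = 82.32 Mm = 8.232e+07 m; rₐ = 882.2 Mm = 8.822e+08 m.
(a) From a = (rₚ + rₐ)/2 = 4.8226e+08 m and e = (rₐ − rₚ)/(rₐ + rₚ) = 0.829304, p = a(1 − e²) = 4.8226e+08 · (1 − (0.829304)²) ≈ 1.506e+08 m
(b) With a = (rₚ + rₐ)/2 = 4.8226e+08 m, vₐ = √(GM (2/rₐ − 1/a)) = √(5.335e+19 · (2/8.822e+08 − 1/4.8226e+08)) m/s ≈ 1.016e+05 m/s
(c) Conservation of angular momentum (rₚvₚ = rₐvₐ) gives vₚ/vₐ = rₐ/rₚ = 8.822e+08/8.232e+07 ≈ 10.72
(d) e = (rₐ − rₚ)/(rₐ + rₚ) = (8.822e+08 − 8.232e+07)/(8.822e+08 + 8.232e+07) ≈ 0.8293
(e) With a = (rₚ + rₐ)/2 = 4.8226e+08 m, ε = −GM/(2a) = −5.335e+19/(2 · 4.8226e+08) J/kg ≈ -5.531e+10 J/kg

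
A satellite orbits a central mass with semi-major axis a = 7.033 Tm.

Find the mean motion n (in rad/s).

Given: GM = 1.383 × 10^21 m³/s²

Convert to SI: a = 7.033 Tm = 7.033e+12 m.
n = √(GM / a³).
n = √(1.383e+21 / (7.033e+12)³) rad/s ≈ 1.994e-09 rad/s.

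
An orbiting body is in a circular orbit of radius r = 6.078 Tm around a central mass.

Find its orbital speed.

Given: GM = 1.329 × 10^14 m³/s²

Convert to SI: r = 6.078 Tm = 6.078e+12 m.
For a circular orbit, gravity supplies the centripetal force, so v = √(GM / r).
v = √(1.329e+14 / 6.078e+12) m/s ≈ 4.676 m/s = 4.676 m/s.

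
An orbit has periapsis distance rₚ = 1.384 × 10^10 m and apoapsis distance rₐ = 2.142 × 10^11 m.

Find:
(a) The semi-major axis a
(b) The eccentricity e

(a) a = (rₚ + rₐ) / 2 = (1.384e+10 + 2.142e+11) / 2 ≈ 1.14e+11 m = 1.14 × 10^11 m.
(b) e = (rₐ − rₚ) / (rₐ + rₚ) = (2.142e+11 − 1.384e+10) / (2.142e+11 + 1.384e+10) ≈ 0.8786.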